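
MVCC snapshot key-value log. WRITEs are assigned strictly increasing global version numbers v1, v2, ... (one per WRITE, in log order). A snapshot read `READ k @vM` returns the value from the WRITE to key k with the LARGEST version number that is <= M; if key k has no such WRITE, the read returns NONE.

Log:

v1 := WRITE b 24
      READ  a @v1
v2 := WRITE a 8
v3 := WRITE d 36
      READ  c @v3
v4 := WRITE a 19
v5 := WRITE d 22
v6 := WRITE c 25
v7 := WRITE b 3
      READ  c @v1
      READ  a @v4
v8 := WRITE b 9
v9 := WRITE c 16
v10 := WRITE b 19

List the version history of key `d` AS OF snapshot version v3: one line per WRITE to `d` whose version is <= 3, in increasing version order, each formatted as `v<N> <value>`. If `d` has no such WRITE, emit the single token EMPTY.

Answer: v3 36

Derivation:
Scan writes for key=d with version <= 3:
  v1 WRITE b 24 -> skip
  v2 WRITE a 8 -> skip
  v3 WRITE d 36 -> keep
  v4 WRITE a 19 -> skip
  v5 WRITE d 22 -> drop (> snap)
  v6 WRITE c 25 -> skip
  v7 WRITE b 3 -> skip
  v8 WRITE b 9 -> skip
  v9 WRITE c 16 -> skip
  v10 WRITE b 19 -> skip
Collected: [(3, 36)]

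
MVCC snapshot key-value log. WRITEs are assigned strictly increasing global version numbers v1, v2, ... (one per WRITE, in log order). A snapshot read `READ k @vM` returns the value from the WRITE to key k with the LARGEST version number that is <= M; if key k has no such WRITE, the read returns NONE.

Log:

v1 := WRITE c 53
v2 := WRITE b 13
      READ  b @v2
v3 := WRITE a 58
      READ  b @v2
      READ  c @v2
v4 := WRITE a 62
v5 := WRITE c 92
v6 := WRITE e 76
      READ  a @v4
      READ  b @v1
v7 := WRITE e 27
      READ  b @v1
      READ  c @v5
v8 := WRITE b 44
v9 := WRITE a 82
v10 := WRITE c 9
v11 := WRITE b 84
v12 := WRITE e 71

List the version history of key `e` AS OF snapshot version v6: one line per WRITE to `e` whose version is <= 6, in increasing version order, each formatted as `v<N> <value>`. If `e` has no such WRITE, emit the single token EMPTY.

Scan writes for key=e with version <= 6:
  v1 WRITE c 53 -> skip
  v2 WRITE b 13 -> skip
  v3 WRITE a 58 -> skip
  v4 WRITE a 62 -> skip
  v5 WRITE c 92 -> skip
  v6 WRITE e 76 -> keep
  v7 WRITE e 27 -> drop (> snap)
  v8 WRITE b 44 -> skip
  v9 WRITE a 82 -> skip
  v10 WRITE c 9 -> skip
  v11 WRITE b 84 -> skip
  v12 WRITE e 71 -> drop (> snap)
Collected: [(6, 76)]

Answer: v6 76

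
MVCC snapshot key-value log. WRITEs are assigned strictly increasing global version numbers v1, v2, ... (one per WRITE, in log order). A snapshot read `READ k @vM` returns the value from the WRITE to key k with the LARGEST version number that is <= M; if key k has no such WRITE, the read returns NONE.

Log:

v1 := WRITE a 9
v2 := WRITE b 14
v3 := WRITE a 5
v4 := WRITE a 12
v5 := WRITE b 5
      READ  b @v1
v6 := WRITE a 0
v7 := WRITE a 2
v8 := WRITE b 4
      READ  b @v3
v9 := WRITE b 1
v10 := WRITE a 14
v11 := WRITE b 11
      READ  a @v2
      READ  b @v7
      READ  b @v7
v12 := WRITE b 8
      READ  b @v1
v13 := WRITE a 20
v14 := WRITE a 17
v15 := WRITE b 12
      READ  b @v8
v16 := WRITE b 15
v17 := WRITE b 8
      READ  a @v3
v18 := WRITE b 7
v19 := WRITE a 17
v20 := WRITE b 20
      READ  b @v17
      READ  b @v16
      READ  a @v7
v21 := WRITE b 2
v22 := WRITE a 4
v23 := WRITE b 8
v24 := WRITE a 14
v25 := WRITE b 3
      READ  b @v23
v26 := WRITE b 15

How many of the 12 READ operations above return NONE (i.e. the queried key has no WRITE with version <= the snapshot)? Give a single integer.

Answer: 2

Derivation:
v1: WRITE a=9  (a history now [(1, 9)])
v2: WRITE b=14  (b history now [(2, 14)])
v3: WRITE a=5  (a history now [(1, 9), (3, 5)])
v4: WRITE a=12  (a history now [(1, 9), (3, 5), (4, 12)])
v5: WRITE b=5  (b history now [(2, 14), (5, 5)])
READ b @v1: history=[(2, 14), (5, 5)] -> no version <= 1 -> NONE
v6: WRITE a=0  (a history now [(1, 9), (3, 5), (4, 12), (6, 0)])
v7: WRITE a=2  (a history now [(1, 9), (3, 5), (4, 12), (6, 0), (7, 2)])
v8: WRITE b=4  (b history now [(2, 14), (5, 5), (8, 4)])
READ b @v3: history=[(2, 14), (5, 5), (8, 4)] -> pick v2 -> 14
v9: WRITE b=1  (b history now [(2, 14), (5, 5), (8, 4), (9, 1)])
v10: WRITE a=14  (a history now [(1, 9), (3, 5), (4, 12), (6, 0), (7, 2), (10, 14)])
v11: WRITE b=11  (b history now [(2, 14), (5, 5), (8, 4), (9, 1), (11, 11)])
READ a @v2: history=[(1, 9), (3, 5), (4, 12), (6, 0), (7, 2), (10, 14)] -> pick v1 -> 9
READ b @v7: history=[(2, 14), (5, 5), (8, 4), (9, 1), (11, 11)] -> pick v5 -> 5
READ b @v7: history=[(2, 14), (5, 5), (8, 4), (9, 1), (11, 11)] -> pick v5 -> 5
v12: WRITE b=8  (b history now [(2, 14), (5, 5), (8, 4), (9, 1), (11, 11), (12, 8)])
READ b @v1: history=[(2, 14), (5, 5), (8, 4), (9, 1), (11, 11), (12, 8)] -> no version <= 1 -> NONE
v13: WRITE a=20  (a history now [(1, 9), (3, 5), (4, 12), (6, 0), (7, 2), (10, 14), (13, 20)])
v14: WRITE a=17  (a history now [(1, 9), (3, 5), (4, 12), (6, 0), (7, 2), (10, 14), (13, 20), (14, 17)])
v15: WRITE b=12  (b history now [(2, 14), (5, 5), (8, 4), (9, 1), (11, 11), (12, 8), (15, 12)])
READ b @v8: history=[(2, 14), (5, 5), (8, 4), (9, 1), (11, 11), (12, 8), (15, 12)] -> pick v8 -> 4
v16: WRITE b=15  (b history now [(2, 14), (5, 5), (8, 4), (9, 1), (11, 11), (12, 8), (15, 12), (16, 15)])
v17: WRITE b=8  (b history now [(2, 14), (5, 5), (8, 4), (9, 1), (11, 11), (12, 8), (15, 12), (16, 15), (17, 8)])
READ a @v3: history=[(1, 9), (3, 5), (4, 12), (6, 0), (7, 2), (10, 14), (13, 20), (14, 17)] -> pick v3 -> 5
v18: WRITE b=7  (b history now [(2, 14), (5, 5), (8, 4), (9, 1), (11, 11), (12, 8), (15, 12), (16, 15), (17, 8), (18, 7)])
v19: WRITE a=17  (a history now [(1, 9), (3, 5), (4, 12), (6, 0), (7, 2), (10, 14), (13, 20), (14, 17), (19, 17)])
v20: WRITE b=20  (b history now [(2, 14), (5, 5), (8, 4), (9, 1), (11, 11), (12, 8), (15, 12), (16, 15), (17, 8), (18, 7), (20, 20)])
READ b @v17: history=[(2, 14), (5, 5), (8, 4), (9, 1), (11, 11), (12, 8), (15, 12), (16, 15), (17, 8), (18, 7), (20, 20)] -> pick v17 -> 8
READ b @v16: history=[(2, 14), (5, 5), (8, 4), (9, 1), (11, 11), (12, 8), (15, 12), (16, 15), (17, 8), (18, 7), (20, 20)] -> pick v16 -> 15
READ a @v7: history=[(1, 9), (3, 5), (4, 12), (6, 0), (7, 2), (10, 14), (13, 20), (14, 17), (19, 17)] -> pick v7 -> 2
v21: WRITE b=2  (b history now [(2, 14), (5, 5), (8, 4), (9, 1), (11, 11), (12, 8), (15, 12), (16, 15), (17, 8), (18, 7), (20, 20), (21, 2)])
v22: WRITE a=4  (a history now [(1, 9), (3, 5), (4, 12), (6, 0), (7, 2), (10, 14), (13, 20), (14, 17), (19, 17), (22, 4)])
v23: WRITE b=8  (b history now [(2, 14), (5, 5), (8, 4), (9, 1), (11, 11), (12, 8), (15, 12), (16, 15), (17, 8), (18, 7), (20, 20), (21, 2), (23, 8)])
v24: WRITE a=14  (a history now [(1, 9), (3, 5), (4, 12), (6, 0), (7, 2), (10, 14), (13, 20), (14, 17), (19, 17), (22, 4), (24, 14)])
v25: WRITE b=3  (b history now [(2, 14), (5, 5), (8, 4), (9, 1), (11, 11), (12, 8), (15, 12), (16, 15), (17, 8), (18, 7), (20, 20), (21, 2), (23, 8), (25, 3)])
READ b @v23: history=[(2, 14), (5, 5), (8, 4), (9, 1), (11, 11), (12, 8), (15, 12), (16, 15), (17, 8), (18, 7), (20, 20), (21, 2), (23, 8), (25, 3)] -> pick v23 -> 8
v26: WRITE b=15  (b history now [(2, 14), (5, 5), (8, 4), (9, 1), (11, 11), (12, 8), (15, 12), (16, 15), (17, 8), (18, 7), (20, 20), (21, 2), (23, 8), (25, 3), (26, 15)])
Read results in order: ['NONE', '14', '9', '5', '5', 'NONE', '4', '5', '8', '15', '2', '8']
NONE count = 2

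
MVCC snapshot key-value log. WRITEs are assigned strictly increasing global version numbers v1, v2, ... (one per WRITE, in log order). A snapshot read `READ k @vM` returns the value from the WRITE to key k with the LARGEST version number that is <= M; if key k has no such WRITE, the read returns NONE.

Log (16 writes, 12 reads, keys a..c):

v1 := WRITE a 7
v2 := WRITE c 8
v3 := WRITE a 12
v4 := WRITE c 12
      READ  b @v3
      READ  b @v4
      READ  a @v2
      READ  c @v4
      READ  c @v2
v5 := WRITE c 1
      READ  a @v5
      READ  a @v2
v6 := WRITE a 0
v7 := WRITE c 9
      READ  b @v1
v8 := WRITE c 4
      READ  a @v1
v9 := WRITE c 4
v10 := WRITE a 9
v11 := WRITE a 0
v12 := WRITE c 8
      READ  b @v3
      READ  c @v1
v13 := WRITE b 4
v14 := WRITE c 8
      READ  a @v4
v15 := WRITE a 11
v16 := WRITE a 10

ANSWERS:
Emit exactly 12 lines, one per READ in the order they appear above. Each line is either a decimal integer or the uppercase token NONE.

Answer: NONE
NONE
7
12
8
12
7
NONE
7
NONE
NONE
12

Derivation:
v1: WRITE a=7  (a history now [(1, 7)])
v2: WRITE c=8  (c history now [(2, 8)])
v3: WRITE a=12  (a history now [(1, 7), (3, 12)])
v4: WRITE c=12  (c history now [(2, 8), (4, 12)])
READ b @v3: history=[] -> no version <= 3 -> NONE
READ b @v4: history=[] -> no version <= 4 -> NONE
READ a @v2: history=[(1, 7), (3, 12)] -> pick v1 -> 7
READ c @v4: history=[(2, 8), (4, 12)] -> pick v4 -> 12
READ c @v2: history=[(2, 8), (4, 12)] -> pick v2 -> 8
v5: WRITE c=1  (c history now [(2, 8), (4, 12), (5, 1)])
READ a @v5: history=[(1, 7), (3, 12)] -> pick v3 -> 12
READ a @v2: history=[(1, 7), (3, 12)] -> pick v1 -> 7
v6: WRITE a=0  (a history now [(1, 7), (3, 12), (6, 0)])
v7: WRITE c=9  (c history now [(2, 8), (4, 12), (5, 1), (7, 9)])
READ b @v1: history=[] -> no version <= 1 -> NONE
v8: WRITE c=4  (c history now [(2, 8), (4, 12), (5, 1), (7, 9), (8, 4)])
READ a @v1: history=[(1, 7), (3, 12), (6, 0)] -> pick v1 -> 7
v9: WRITE c=4  (c history now [(2, 8), (4, 12), (5, 1), (7, 9), (8, 4), (9, 4)])
v10: WRITE a=9  (a history now [(1, 7), (3, 12), (6, 0), (10, 9)])
v11: WRITE a=0  (a history now [(1, 7), (3, 12), (6, 0), (10, 9), (11, 0)])
v12: WRITE c=8  (c history now [(2, 8), (4, 12), (5, 1), (7, 9), (8, 4), (9, 4), (12, 8)])
READ b @v3: history=[] -> no version <= 3 -> NONE
READ c @v1: history=[(2, 8), (4, 12), (5, 1), (7, 9), (8, 4), (9, 4), (12, 8)] -> no version <= 1 -> NONE
v13: WRITE b=4  (b history now [(13, 4)])
v14: WRITE c=8  (c history now [(2, 8), (4, 12), (5, 1), (7, 9), (8, 4), (9, 4), (12, 8), (14, 8)])
READ a @v4: history=[(1, 7), (3, 12), (6, 0), (10, 9), (11, 0)] -> pick v3 -> 12
v15: WRITE a=11  (a history now [(1, 7), (3, 12), (6, 0), (10, 9), (11, 0), (15, 11)])
v16: WRITE a=10  (a history now [(1, 7), (3, 12), (6, 0), (10, 9), (11, 0), (15, 11), (16, 10)])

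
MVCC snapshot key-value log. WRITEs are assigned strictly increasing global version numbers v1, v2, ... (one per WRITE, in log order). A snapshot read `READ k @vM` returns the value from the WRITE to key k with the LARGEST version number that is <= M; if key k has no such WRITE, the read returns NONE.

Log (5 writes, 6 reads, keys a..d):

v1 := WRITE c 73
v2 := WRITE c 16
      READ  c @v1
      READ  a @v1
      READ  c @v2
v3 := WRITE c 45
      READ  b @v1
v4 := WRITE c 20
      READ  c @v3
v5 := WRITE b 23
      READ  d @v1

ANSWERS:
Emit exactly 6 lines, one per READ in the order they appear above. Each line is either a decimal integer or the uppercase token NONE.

v1: WRITE c=73  (c history now [(1, 73)])
v2: WRITE c=16  (c history now [(1, 73), (2, 16)])
READ c @v1: history=[(1, 73), (2, 16)] -> pick v1 -> 73
READ a @v1: history=[] -> no version <= 1 -> NONE
READ c @v2: history=[(1, 73), (2, 16)] -> pick v2 -> 16
v3: WRITE c=45  (c history now [(1, 73), (2, 16), (3, 45)])
READ b @v1: history=[] -> no version <= 1 -> NONE
v4: WRITE c=20  (c history now [(1, 73), (2, 16), (3, 45), (4, 20)])
READ c @v3: history=[(1, 73), (2, 16), (3, 45), (4, 20)] -> pick v3 -> 45
v5: WRITE b=23  (b history now [(5, 23)])
READ d @v1: history=[] -> no version <= 1 -> NONE

Answer: 73
NONE
16
NONE
45
NONE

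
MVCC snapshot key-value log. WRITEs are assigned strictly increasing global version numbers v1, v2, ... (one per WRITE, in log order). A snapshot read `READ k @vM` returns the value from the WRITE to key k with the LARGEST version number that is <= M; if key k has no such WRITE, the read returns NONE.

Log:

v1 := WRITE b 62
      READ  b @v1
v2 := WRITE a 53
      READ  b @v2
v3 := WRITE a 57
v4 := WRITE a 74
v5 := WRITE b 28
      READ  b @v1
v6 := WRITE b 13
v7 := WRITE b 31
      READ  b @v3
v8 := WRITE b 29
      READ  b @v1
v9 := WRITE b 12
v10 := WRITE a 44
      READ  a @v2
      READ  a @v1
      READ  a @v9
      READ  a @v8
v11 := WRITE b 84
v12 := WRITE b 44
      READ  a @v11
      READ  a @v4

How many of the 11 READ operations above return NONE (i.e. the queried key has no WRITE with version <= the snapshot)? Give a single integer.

v1: WRITE b=62  (b history now [(1, 62)])
READ b @v1: history=[(1, 62)] -> pick v1 -> 62
v2: WRITE a=53  (a history now [(2, 53)])
READ b @v2: history=[(1, 62)] -> pick v1 -> 62
v3: WRITE a=57  (a history now [(2, 53), (3, 57)])
v4: WRITE a=74  (a history now [(2, 53), (3, 57), (4, 74)])
v5: WRITE b=28  (b history now [(1, 62), (5, 28)])
READ b @v1: history=[(1, 62), (5, 28)] -> pick v1 -> 62
v6: WRITE b=13  (b history now [(1, 62), (5, 28), (6, 13)])
v7: WRITE b=31  (b history now [(1, 62), (5, 28), (6, 13), (7, 31)])
READ b @v3: history=[(1, 62), (5, 28), (6, 13), (7, 31)] -> pick v1 -> 62
v8: WRITE b=29  (b history now [(1, 62), (5, 28), (6, 13), (7, 31), (8, 29)])
READ b @v1: history=[(1, 62), (5, 28), (6, 13), (7, 31), (8, 29)] -> pick v1 -> 62
v9: WRITE b=12  (b history now [(1, 62), (5, 28), (6, 13), (7, 31), (8, 29), (9, 12)])
v10: WRITE a=44  (a history now [(2, 53), (3, 57), (4, 74), (10, 44)])
READ a @v2: history=[(2, 53), (3, 57), (4, 74), (10, 44)] -> pick v2 -> 53
READ a @v1: history=[(2, 53), (3, 57), (4, 74), (10, 44)] -> no version <= 1 -> NONE
READ a @v9: history=[(2, 53), (3, 57), (4, 74), (10, 44)] -> pick v4 -> 74
READ a @v8: history=[(2, 53), (3, 57), (4, 74), (10, 44)] -> pick v4 -> 74
v11: WRITE b=84  (b history now [(1, 62), (5, 28), (6, 13), (7, 31), (8, 29), (9, 12), (11, 84)])
v12: WRITE b=44  (b history now [(1, 62), (5, 28), (6, 13), (7, 31), (8, 29), (9, 12), (11, 84), (12, 44)])
READ a @v11: history=[(2, 53), (3, 57), (4, 74), (10, 44)] -> pick v10 -> 44
READ a @v4: history=[(2, 53), (3, 57), (4, 74), (10, 44)] -> pick v4 -> 74
Read results in order: ['62', '62', '62', '62', '62', '53', 'NONE', '74', '74', '44', '74']
NONE count = 1

Answer: 1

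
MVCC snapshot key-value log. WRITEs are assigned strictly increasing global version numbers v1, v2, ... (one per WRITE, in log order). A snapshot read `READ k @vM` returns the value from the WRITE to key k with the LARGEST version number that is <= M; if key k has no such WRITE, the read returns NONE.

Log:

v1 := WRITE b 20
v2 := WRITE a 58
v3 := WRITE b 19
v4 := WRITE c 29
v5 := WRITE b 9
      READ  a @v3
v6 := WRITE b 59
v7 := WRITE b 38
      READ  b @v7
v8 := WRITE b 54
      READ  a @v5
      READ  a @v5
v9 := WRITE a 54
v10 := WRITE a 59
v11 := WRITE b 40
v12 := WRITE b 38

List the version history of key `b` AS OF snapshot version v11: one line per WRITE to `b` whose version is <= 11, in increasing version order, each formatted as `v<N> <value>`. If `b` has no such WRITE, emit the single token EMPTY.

Scan writes for key=b with version <= 11:
  v1 WRITE b 20 -> keep
  v2 WRITE a 58 -> skip
  v3 WRITE b 19 -> keep
  v4 WRITE c 29 -> skip
  v5 WRITE b 9 -> keep
  v6 WRITE b 59 -> keep
  v7 WRITE b 38 -> keep
  v8 WRITE b 54 -> keep
  v9 WRITE a 54 -> skip
  v10 WRITE a 59 -> skip
  v11 WRITE b 40 -> keep
  v12 WRITE b 38 -> drop (> snap)
Collected: [(1, 20), (3, 19), (5, 9), (6, 59), (7, 38), (8, 54), (11, 40)]

Answer: v1 20
v3 19
v5 9
v6 59
v7 38
v8 54
v11 40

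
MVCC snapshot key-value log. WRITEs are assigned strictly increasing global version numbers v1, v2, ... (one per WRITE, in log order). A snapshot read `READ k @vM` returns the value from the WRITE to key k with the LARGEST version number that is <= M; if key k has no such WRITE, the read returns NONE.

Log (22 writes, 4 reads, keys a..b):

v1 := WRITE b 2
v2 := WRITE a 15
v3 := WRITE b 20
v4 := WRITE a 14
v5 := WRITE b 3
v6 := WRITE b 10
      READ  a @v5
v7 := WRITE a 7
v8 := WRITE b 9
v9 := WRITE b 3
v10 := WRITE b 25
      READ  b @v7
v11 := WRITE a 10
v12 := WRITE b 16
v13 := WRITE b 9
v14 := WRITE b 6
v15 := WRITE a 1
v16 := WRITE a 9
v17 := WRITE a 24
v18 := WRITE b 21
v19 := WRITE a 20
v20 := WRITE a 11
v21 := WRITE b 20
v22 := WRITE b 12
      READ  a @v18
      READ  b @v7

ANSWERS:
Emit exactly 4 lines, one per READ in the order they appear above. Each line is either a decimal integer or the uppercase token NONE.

v1: WRITE b=2  (b history now [(1, 2)])
v2: WRITE a=15  (a history now [(2, 15)])
v3: WRITE b=20  (b history now [(1, 2), (3, 20)])
v4: WRITE a=14  (a history now [(2, 15), (4, 14)])
v5: WRITE b=3  (b history now [(1, 2), (3, 20), (5, 3)])
v6: WRITE b=10  (b history now [(1, 2), (3, 20), (5, 3), (6, 10)])
READ a @v5: history=[(2, 15), (4, 14)] -> pick v4 -> 14
v7: WRITE a=7  (a history now [(2, 15), (4, 14), (7, 7)])
v8: WRITE b=9  (b history now [(1, 2), (3, 20), (5, 3), (6, 10), (8, 9)])
v9: WRITE b=3  (b history now [(1, 2), (3, 20), (5, 3), (6, 10), (8, 9), (9, 3)])
v10: WRITE b=25  (b history now [(1, 2), (3, 20), (5, 3), (6, 10), (8, 9), (9, 3), (10, 25)])
READ b @v7: history=[(1, 2), (3, 20), (5, 3), (6, 10), (8, 9), (9, 3), (10, 25)] -> pick v6 -> 10
v11: WRITE a=10  (a history now [(2, 15), (4, 14), (7, 7), (11, 10)])
v12: WRITE b=16  (b history now [(1, 2), (3, 20), (5, 3), (6, 10), (8, 9), (9, 3), (10, 25), (12, 16)])
v13: WRITE b=9  (b history now [(1, 2), (3, 20), (5, 3), (6, 10), (8, 9), (9, 3), (10, 25), (12, 16), (13, 9)])
v14: WRITE b=6  (b history now [(1, 2), (3, 20), (5, 3), (6, 10), (8, 9), (9, 3), (10, 25), (12, 16), (13, 9), (14, 6)])
v15: WRITE a=1  (a history now [(2, 15), (4, 14), (7, 7), (11, 10), (15, 1)])
v16: WRITE a=9  (a history now [(2, 15), (4, 14), (7, 7), (11, 10), (15, 1), (16, 9)])
v17: WRITE a=24  (a history now [(2, 15), (4, 14), (7, 7), (11, 10), (15, 1), (16, 9), (17, 24)])
v18: WRITE b=21  (b history now [(1, 2), (3, 20), (5, 3), (6, 10), (8, 9), (9, 3), (10, 25), (12, 16), (13, 9), (14, 6), (18, 21)])
v19: WRITE a=20  (a history now [(2, 15), (4, 14), (7, 7), (11, 10), (15, 1), (16, 9), (17, 24), (19, 20)])
v20: WRITE a=11  (a history now [(2, 15), (4, 14), (7, 7), (11, 10), (15, 1), (16, 9), (17, 24), (19, 20), (20, 11)])
v21: WRITE b=20  (b history now [(1, 2), (3, 20), (5, 3), (6, 10), (8, 9), (9, 3), (10, 25), (12, 16), (13, 9), (14, 6), (18, 21), (21, 20)])
v22: WRITE b=12  (b history now [(1, 2), (3, 20), (5, 3), (6, 10), (8, 9), (9, 3), (10, 25), (12, 16), (13, 9), (14, 6), (18, 21), (21, 20), (22, 12)])
READ a @v18: history=[(2, 15), (4, 14), (7, 7), (11, 10), (15, 1), (16, 9), (17, 24), (19, 20), (20, 11)] -> pick v17 -> 24
READ b @v7: history=[(1, 2), (3, 20), (5, 3), (6, 10), (8, 9), (9, 3), (10, 25), (12, 16), (13, 9), (14, 6), (18, 21), (21, 20), (22, 12)] -> pick v6 -> 10

Answer: 14
10
24
10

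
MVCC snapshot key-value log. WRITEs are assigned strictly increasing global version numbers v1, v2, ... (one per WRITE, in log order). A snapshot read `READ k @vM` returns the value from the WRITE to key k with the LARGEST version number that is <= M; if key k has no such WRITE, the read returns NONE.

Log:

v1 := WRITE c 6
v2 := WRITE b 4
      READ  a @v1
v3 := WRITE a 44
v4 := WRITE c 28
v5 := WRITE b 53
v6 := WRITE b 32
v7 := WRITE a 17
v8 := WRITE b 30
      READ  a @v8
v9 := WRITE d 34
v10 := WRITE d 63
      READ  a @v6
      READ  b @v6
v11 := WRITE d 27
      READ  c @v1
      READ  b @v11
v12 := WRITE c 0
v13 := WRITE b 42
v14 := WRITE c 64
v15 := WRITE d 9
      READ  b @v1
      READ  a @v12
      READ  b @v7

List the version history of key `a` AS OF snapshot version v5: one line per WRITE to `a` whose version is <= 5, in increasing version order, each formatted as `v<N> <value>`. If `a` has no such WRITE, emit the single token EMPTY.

Answer: v3 44

Derivation:
Scan writes for key=a with version <= 5:
  v1 WRITE c 6 -> skip
  v2 WRITE b 4 -> skip
  v3 WRITE a 44 -> keep
  v4 WRITE c 28 -> skip
  v5 WRITE b 53 -> skip
  v6 WRITE b 32 -> skip
  v7 WRITE a 17 -> drop (> snap)
  v8 WRITE b 30 -> skip
  v9 WRITE d 34 -> skip
  v10 WRITE d 63 -> skip
  v11 WRITE d 27 -> skip
  v12 WRITE c 0 -> skip
  v13 WRITE b 42 -> skip
  v14 WRITE c 64 -> skip
  v15 WRITE d 9 -> skip
Collected: [(3, 44)]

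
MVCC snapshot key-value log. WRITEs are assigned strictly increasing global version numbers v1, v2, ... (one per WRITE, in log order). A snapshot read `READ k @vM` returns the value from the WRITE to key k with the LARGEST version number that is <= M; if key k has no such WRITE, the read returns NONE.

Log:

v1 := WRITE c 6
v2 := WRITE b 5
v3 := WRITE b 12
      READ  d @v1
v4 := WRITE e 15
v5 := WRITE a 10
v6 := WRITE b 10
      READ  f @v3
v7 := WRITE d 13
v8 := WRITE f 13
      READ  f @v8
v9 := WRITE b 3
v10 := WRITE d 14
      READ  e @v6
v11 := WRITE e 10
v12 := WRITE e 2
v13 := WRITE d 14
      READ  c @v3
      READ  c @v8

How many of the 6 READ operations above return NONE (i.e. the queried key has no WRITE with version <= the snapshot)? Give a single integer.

Answer: 2

Derivation:
v1: WRITE c=6  (c history now [(1, 6)])
v2: WRITE b=5  (b history now [(2, 5)])
v3: WRITE b=12  (b history now [(2, 5), (3, 12)])
READ d @v1: history=[] -> no version <= 1 -> NONE
v4: WRITE e=15  (e history now [(4, 15)])
v5: WRITE a=10  (a history now [(5, 10)])
v6: WRITE b=10  (b history now [(2, 5), (3, 12), (6, 10)])
READ f @v3: history=[] -> no version <= 3 -> NONE
v7: WRITE d=13  (d history now [(7, 13)])
v8: WRITE f=13  (f history now [(8, 13)])
READ f @v8: history=[(8, 13)] -> pick v8 -> 13
v9: WRITE b=3  (b history now [(2, 5), (3, 12), (6, 10), (9, 3)])
v10: WRITE d=14  (d history now [(7, 13), (10, 14)])
READ e @v6: history=[(4, 15)] -> pick v4 -> 15
v11: WRITE e=10  (e history now [(4, 15), (11, 10)])
v12: WRITE e=2  (e history now [(4, 15), (11, 10), (12, 2)])
v13: WRITE d=14  (d history now [(7, 13), (10, 14), (13, 14)])
READ c @v3: history=[(1, 6)] -> pick v1 -> 6
READ c @v8: history=[(1, 6)] -> pick v1 -> 6
Read results in order: ['NONE', 'NONE', '13', '15', '6', '6']
NONE count = 2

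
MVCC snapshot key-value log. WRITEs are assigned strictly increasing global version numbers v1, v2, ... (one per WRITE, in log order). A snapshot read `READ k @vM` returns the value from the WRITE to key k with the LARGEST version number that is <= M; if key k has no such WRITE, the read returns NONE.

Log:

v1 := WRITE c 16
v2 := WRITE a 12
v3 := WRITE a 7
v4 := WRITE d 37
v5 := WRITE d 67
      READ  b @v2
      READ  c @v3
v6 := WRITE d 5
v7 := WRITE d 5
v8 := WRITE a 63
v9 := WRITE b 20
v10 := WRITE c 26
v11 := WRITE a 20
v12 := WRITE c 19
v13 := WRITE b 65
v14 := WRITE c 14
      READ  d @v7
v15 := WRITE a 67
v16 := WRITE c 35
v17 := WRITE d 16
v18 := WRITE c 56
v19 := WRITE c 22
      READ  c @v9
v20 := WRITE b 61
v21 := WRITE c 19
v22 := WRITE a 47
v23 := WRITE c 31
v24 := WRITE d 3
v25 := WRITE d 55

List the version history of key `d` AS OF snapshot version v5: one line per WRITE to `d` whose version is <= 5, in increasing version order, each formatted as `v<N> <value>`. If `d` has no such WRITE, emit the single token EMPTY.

Scan writes for key=d with version <= 5:
  v1 WRITE c 16 -> skip
  v2 WRITE a 12 -> skip
  v3 WRITE a 7 -> skip
  v4 WRITE d 37 -> keep
  v5 WRITE d 67 -> keep
  v6 WRITE d 5 -> drop (> snap)
  v7 WRITE d 5 -> drop (> snap)
  v8 WRITE a 63 -> skip
  v9 WRITE b 20 -> skip
  v10 WRITE c 26 -> skip
  v11 WRITE a 20 -> skip
  v12 WRITE c 19 -> skip
  v13 WRITE b 65 -> skip
  v14 WRITE c 14 -> skip
  v15 WRITE a 67 -> skip
  v16 WRITE c 35 -> skip
  v17 WRITE d 16 -> drop (> snap)
  v18 WRITE c 56 -> skip
  v19 WRITE c 22 -> skip
  v20 WRITE b 61 -> skip
  v21 WRITE c 19 -> skip
  v22 WRITE a 47 -> skip
  v23 WRITE c 31 -> skip
  v24 WRITE d 3 -> drop (> snap)
  v25 WRITE d 55 -> drop (> snap)
Collected: [(4, 37), (5, 67)]

Answer: v4 37
v5 67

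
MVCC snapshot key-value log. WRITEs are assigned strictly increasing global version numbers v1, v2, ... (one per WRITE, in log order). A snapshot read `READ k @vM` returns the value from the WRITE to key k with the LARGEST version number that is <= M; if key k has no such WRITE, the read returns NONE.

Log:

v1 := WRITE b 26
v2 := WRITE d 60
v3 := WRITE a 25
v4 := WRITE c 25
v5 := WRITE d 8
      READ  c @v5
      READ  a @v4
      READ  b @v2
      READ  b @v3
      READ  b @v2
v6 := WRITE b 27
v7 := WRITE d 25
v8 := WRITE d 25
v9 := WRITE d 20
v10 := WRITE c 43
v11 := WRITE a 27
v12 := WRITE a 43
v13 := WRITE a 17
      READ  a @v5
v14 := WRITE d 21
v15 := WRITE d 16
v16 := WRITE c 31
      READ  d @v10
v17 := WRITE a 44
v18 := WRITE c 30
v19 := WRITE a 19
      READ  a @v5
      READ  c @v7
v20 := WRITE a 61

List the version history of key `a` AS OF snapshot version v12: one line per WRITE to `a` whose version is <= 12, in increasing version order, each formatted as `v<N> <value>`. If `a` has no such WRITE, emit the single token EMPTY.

Answer: v3 25
v11 27
v12 43

Derivation:
Scan writes for key=a with version <= 12:
  v1 WRITE b 26 -> skip
  v2 WRITE d 60 -> skip
  v3 WRITE a 25 -> keep
  v4 WRITE c 25 -> skip
  v5 WRITE d 8 -> skip
  v6 WRITE b 27 -> skip
  v7 WRITE d 25 -> skip
  v8 WRITE d 25 -> skip
  v9 WRITE d 20 -> skip
  v10 WRITE c 43 -> skip
  v11 WRITE a 27 -> keep
  v12 WRITE a 43 -> keep
  v13 WRITE a 17 -> drop (> snap)
  v14 WRITE d 21 -> skip
  v15 WRITE d 16 -> skip
  v16 WRITE c 31 -> skip
  v17 WRITE a 44 -> drop (> snap)
  v18 WRITE c 30 -> skip
  v19 WRITE a 19 -> drop (> snap)
  v20 WRITE a 61 -> drop (> snap)
Collected: [(3, 25), (11, 27), (12, 43)]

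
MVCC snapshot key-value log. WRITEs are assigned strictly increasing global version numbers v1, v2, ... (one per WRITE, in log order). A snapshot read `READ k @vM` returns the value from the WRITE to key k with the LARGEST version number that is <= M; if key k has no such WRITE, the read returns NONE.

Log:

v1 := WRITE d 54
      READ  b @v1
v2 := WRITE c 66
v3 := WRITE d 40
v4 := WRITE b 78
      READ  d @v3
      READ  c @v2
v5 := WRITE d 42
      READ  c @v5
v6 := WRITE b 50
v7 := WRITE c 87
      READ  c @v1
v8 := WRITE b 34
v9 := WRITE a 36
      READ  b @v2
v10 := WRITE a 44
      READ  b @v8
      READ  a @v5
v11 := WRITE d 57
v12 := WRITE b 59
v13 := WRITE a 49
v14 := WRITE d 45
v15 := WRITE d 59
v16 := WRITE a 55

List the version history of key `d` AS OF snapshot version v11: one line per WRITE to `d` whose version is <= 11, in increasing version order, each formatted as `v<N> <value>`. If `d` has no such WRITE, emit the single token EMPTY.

Scan writes for key=d with version <= 11:
  v1 WRITE d 54 -> keep
  v2 WRITE c 66 -> skip
  v3 WRITE d 40 -> keep
  v4 WRITE b 78 -> skip
  v5 WRITE d 42 -> keep
  v6 WRITE b 50 -> skip
  v7 WRITE c 87 -> skip
  v8 WRITE b 34 -> skip
  v9 WRITE a 36 -> skip
  v10 WRITE a 44 -> skip
  v11 WRITE d 57 -> keep
  v12 WRITE b 59 -> skip
  v13 WRITE a 49 -> skip
  v14 WRITE d 45 -> drop (> snap)
  v15 WRITE d 59 -> drop (> snap)
  v16 WRITE a 55 -> skip
Collected: [(1, 54), (3, 40), (5, 42), (11, 57)]

Answer: v1 54
v3 40
v5 42
v11 57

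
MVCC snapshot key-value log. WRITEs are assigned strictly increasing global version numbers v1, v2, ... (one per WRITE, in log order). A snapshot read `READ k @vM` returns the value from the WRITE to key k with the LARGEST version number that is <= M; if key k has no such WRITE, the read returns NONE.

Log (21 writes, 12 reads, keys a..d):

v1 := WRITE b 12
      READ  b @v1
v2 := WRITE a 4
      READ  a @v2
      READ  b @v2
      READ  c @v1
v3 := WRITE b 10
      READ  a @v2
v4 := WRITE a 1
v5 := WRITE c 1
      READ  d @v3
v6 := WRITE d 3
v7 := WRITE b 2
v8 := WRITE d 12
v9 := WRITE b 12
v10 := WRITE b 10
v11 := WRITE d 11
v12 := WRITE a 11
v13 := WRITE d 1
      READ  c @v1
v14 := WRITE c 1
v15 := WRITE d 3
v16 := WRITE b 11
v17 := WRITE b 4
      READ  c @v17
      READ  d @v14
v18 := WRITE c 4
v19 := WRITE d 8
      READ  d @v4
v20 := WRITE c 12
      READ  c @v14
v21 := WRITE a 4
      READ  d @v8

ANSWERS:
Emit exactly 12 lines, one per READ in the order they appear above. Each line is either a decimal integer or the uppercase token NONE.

Answer: 12
4
12
NONE
4
NONE
NONE
1
1
NONE
1
12

Derivation:
v1: WRITE b=12  (b history now [(1, 12)])
READ b @v1: history=[(1, 12)] -> pick v1 -> 12
v2: WRITE a=4  (a history now [(2, 4)])
READ a @v2: history=[(2, 4)] -> pick v2 -> 4
READ b @v2: history=[(1, 12)] -> pick v1 -> 12
READ c @v1: history=[] -> no version <= 1 -> NONE
v3: WRITE b=10  (b history now [(1, 12), (3, 10)])
READ a @v2: history=[(2, 4)] -> pick v2 -> 4
v4: WRITE a=1  (a history now [(2, 4), (4, 1)])
v5: WRITE c=1  (c history now [(5, 1)])
READ d @v3: history=[] -> no version <= 3 -> NONE
v6: WRITE d=3  (d history now [(6, 3)])
v7: WRITE b=2  (b history now [(1, 12), (3, 10), (7, 2)])
v8: WRITE d=12  (d history now [(6, 3), (8, 12)])
v9: WRITE b=12  (b history now [(1, 12), (3, 10), (7, 2), (9, 12)])
v10: WRITE b=10  (b history now [(1, 12), (3, 10), (7, 2), (9, 12), (10, 10)])
v11: WRITE d=11  (d history now [(6, 3), (8, 12), (11, 11)])
v12: WRITE a=11  (a history now [(2, 4), (4, 1), (12, 11)])
v13: WRITE d=1  (d history now [(6, 3), (8, 12), (11, 11), (13, 1)])
READ c @v1: history=[(5, 1)] -> no version <= 1 -> NONE
v14: WRITE c=1  (c history now [(5, 1), (14, 1)])
v15: WRITE d=3  (d history now [(6, 3), (8, 12), (11, 11), (13, 1), (15, 3)])
v16: WRITE b=11  (b history now [(1, 12), (3, 10), (7, 2), (9, 12), (10, 10), (16, 11)])
v17: WRITE b=4  (b history now [(1, 12), (3, 10), (7, 2), (9, 12), (10, 10), (16, 11), (17, 4)])
READ c @v17: history=[(5, 1), (14, 1)] -> pick v14 -> 1
READ d @v14: history=[(6, 3), (8, 12), (11, 11), (13, 1), (15, 3)] -> pick v13 -> 1
v18: WRITE c=4  (c history now [(5, 1), (14, 1), (18, 4)])
v19: WRITE d=8  (d history now [(6, 3), (8, 12), (11, 11), (13, 1), (15, 3), (19, 8)])
READ d @v4: history=[(6, 3), (8, 12), (11, 11), (13, 1), (15, 3), (19, 8)] -> no version <= 4 -> NONE
v20: WRITE c=12  (c history now [(5, 1), (14, 1), (18, 4), (20, 12)])
READ c @v14: history=[(5, 1), (14, 1), (18, 4), (20, 12)] -> pick v14 -> 1
v21: WRITE a=4  (a history now [(2, 4), (4, 1), (12, 11), (21, 4)])
READ d @v8: history=[(6, 3), (8, 12), (11, 11), (13, 1), (15, 3), (19, 8)] -> pick v8 -> 12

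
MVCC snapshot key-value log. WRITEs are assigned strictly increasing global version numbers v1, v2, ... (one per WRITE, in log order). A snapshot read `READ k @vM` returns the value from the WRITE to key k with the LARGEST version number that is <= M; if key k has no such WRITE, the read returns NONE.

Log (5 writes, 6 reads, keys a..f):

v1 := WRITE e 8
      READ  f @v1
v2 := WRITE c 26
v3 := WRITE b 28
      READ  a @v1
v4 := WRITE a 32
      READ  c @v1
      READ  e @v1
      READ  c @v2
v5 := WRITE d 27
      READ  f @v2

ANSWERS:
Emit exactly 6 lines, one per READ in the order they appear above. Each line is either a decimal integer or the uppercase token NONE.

Answer: NONE
NONE
NONE
8
26
NONE

Derivation:
v1: WRITE e=8  (e history now [(1, 8)])
READ f @v1: history=[] -> no version <= 1 -> NONE
v2: WRITE c=26  (c history now [(2, 26)])
v3: WRITE b=28  (b history now [(3, 28)])
READ a @v1: history=[] -> no version <= 1 -> NONE
v4: WRITE a=32  (a history now [(4, 32)])
READ c @v1: history=[(2, 26)] -> no version <= 1 -> NONE
READ e @v1: history=[(1, 8)] -> pick v1 -> 8
READ c @v2: history=[(2, 26)] -> pick v2 -> 26
v5: WRITE d=27  (d history now [(5, 27)])
READ f @v2: history=[] -> no version <= 2 -> NONE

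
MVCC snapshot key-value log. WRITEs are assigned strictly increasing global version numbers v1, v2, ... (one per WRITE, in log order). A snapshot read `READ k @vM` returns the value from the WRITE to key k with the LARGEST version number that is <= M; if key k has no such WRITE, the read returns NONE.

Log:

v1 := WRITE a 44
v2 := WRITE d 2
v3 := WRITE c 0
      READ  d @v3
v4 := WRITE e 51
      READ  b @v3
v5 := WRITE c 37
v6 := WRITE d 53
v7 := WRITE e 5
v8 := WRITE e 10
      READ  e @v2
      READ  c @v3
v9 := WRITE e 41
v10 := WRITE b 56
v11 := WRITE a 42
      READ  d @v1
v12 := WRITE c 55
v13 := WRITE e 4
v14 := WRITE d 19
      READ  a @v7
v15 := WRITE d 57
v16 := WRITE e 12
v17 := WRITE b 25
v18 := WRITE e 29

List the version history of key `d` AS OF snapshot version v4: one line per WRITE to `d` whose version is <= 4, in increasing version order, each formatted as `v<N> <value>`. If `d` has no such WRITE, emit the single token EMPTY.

Answer: v2 2

Derivation:
Scan writes for key=d with version <= 4:
  v1 WRITE a 44 -> skip
  v2 WRITE d 2 -> keep
  v3 WRITE c 0 -> skip
  v4 WRITE e 51 -> skip
  v5 WRITE c 37 -> skip
  v6 WRITE d 53 -> drop (> snap)
  v7 WRITE e 5 -> skip
  v8 WRITE e 10 -> skip
  v9 WRITE e 41 -> skip
  v10 WRITE b 56 -> skip
  v11 WRITE a 42 -> skip
  v12 WRITE c 55 -> skip
  v13 WRITE e 4 -> skip
  v14 WRITE d 19 -> drop (> snap)
  v15 WRITE d 57 -> drop (> snap)
  v16 WRITE e 12 -> skip
  v17 WRITE b 25 -> skip
  v18 WRITE e 29 -> skip
Collected: [(2, 2)]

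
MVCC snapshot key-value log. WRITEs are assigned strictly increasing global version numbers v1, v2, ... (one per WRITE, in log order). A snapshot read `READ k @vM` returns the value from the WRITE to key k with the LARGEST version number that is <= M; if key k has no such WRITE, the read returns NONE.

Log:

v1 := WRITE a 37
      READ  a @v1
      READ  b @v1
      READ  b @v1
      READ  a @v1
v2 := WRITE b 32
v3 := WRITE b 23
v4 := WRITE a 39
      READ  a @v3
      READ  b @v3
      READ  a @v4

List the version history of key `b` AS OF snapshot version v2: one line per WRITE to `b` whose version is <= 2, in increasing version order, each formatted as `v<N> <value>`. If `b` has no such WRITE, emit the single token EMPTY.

Scan writes for key=b with version <= 2:
  v1 WRITE a 37 -> skip
  v2 WRITE b 32 -> keep
  v3 WRITE b 23 -> drop (> snap)
  v4 WRITE a 39 -> skip
Collected: [(2, 32)]

Answer: v2 32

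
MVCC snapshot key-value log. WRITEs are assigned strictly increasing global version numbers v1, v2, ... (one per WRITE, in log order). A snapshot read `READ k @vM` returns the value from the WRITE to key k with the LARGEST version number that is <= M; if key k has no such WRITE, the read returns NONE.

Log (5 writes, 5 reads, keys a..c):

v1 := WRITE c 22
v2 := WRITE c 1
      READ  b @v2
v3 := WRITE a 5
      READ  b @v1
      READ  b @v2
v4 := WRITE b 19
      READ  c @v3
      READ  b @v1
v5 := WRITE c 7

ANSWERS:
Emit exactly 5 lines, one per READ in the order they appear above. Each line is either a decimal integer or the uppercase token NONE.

v1: WRITE c=22  (c history now [(1, 22)])
v2: WRITE c=1  (c history now [(1, 22), (2, 1)])
READ b @v2: history=[] -> no version <= 2 -> NONE
v3: WRITE a=5  (a history now [(3, 5)])
READ b @v1: history=[] -> no version <= 1 -> NONE
READ b @v2: history=[] -> no version <= 2 -> NONE
v4: WRITE b=19  (b history now [(4, 19)])
READ c @v3: history=[(1, 22), (2, 1)] -> pick v2 -> 1
READ b @v1: history=[(4, 19)] -> no version <= 1 -> NONE
v5: WRITE c=7  (c history now [(1, 22), (2, 1), (5, 7)])

Answer: NONE
NONE
NONE
1
NONE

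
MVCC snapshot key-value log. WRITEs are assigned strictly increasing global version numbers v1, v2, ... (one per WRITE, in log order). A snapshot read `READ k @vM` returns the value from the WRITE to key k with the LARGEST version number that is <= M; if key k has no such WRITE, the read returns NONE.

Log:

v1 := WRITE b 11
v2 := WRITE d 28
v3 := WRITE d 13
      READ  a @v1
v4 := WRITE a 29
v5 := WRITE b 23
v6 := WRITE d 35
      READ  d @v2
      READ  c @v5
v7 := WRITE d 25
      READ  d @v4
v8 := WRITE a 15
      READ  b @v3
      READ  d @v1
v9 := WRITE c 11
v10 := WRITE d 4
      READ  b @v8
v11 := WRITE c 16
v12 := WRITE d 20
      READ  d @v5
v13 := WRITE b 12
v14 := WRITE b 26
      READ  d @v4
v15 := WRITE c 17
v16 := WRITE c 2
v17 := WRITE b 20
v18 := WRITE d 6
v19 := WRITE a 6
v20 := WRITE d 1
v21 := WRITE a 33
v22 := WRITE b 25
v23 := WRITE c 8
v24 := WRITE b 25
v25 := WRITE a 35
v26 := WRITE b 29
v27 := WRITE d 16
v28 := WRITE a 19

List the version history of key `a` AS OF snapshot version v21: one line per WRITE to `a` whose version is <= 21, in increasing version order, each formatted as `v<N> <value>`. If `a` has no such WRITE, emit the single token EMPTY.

Scan writes for key=a with version <= 21:
  v1 WRITE b 11 -> skip
  v2 WRITE d 28 -> skip
  v3 WRITE d 13 -> skip
  v4 WRITE a 29 -> keep
  v5 WRITE b 23 -> skip
  v6 WRITE d 35 -> skip
  v7 WRITE d 25 -> skip
  v8 WRITE a 15 -> keep
  v9 WRITE c 11 -> skip
  v10 WRITE d 4 -> skip
  v11 WRITE c 16 -> skip
  v12 WRITE d 20 -> skip
  v13 WRITE b 12 -> skip
  v14 WRITE b 26 -> skip
  v15 WRITE c 17 -> skip
  v16 WRITE c 2 -> skip
  v17 WRITE b 20 -> skip
  v18 WRITE d 6 -> skip
  v19 WRITE a 6 -> keep
  v20 WRITE d 1 -> skip
  v21 WRITE a 33 -> keep
  v22 WRITE b 25 -> skip
  v23 WRITE c 8 -> skip
  v24 WRITE b 25 -> skip
  v25 WRITE a 35 -> drop (> snap)
  v26 WRITE b 29 -> skip
  v27 WRITE d 16 -> skip
  v28 WRITE a 19 -> drop (> snap)
Collected: [(4, 29), (8, 15), (19, 6), (21, 33)]

Answer: v4 29
v8 15
v19 6
v21 33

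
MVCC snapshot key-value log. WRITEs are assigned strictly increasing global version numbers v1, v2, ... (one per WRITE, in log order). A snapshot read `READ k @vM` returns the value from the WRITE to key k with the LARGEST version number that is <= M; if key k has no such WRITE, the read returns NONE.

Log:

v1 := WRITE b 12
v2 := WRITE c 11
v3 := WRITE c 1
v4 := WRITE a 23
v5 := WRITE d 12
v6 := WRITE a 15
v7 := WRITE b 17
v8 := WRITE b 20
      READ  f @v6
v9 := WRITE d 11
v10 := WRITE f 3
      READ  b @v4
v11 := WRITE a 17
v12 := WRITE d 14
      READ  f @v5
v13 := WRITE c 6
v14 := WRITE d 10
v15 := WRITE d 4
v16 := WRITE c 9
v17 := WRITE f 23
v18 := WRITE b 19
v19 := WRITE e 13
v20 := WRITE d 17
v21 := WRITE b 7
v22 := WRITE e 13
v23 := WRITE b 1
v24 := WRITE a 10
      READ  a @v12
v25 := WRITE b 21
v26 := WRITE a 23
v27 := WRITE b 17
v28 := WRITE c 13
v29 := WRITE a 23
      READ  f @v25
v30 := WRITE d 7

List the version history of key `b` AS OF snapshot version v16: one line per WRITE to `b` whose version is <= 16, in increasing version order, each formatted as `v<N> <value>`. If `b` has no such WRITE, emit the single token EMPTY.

Scan writes for key=b with version <= 16:
  v1 WRITE b 12 -> keep
  v2 WRITE c 11 -> skip
  v3 WRITE c 1 -> skip
  v4 WRITE a 23 -> skip
  v5 WRITE d 12 -> skip
  v6 WRITE a 15 -> skip
  v7 WRITE b 17 -> keep
  v8 WRITE b 20 -> keep
  v9 WRITE d 11 -> skip
  v10 WRITE f 3 -> skip
  v11 WRITE a 17 -> skip
  v12 WRITE d 14 -> skip
  v13 WRITE c 6 -> skip
  v14 WRITE d 10 -> skip
  v15 WRITE d 4 -> skip
  v16 WRITE c 9 -> skip
  v17 WRITE f 23 -> skip
  v18 WRITE b 19 -> drop (> snap)
  v19 WRITE e 13 -> skip
  v20 WRITE d 17 -> skip
  v21 WRITE b 7 -> drop (> snap)
  v22 WRITE e 13 -> skip
  v23 WRITE b 1 -> drop (> snap)
  v24 WRITE a 10 -> skip
  v25 WRITE b 21 -> drop (> snap)
  v26 WRITE a 23 -> skip
  v27 WRITE b 17 -> drop (> snap)
  v28 WRITE c 13 -> skip
  v29 WRITE a 23 -> skip
  v30 WRITE d 7 -> skip
Collected: [(1, 12), (7, 17), (8, 20)]

Answer: v1 12
v7 17
v8 20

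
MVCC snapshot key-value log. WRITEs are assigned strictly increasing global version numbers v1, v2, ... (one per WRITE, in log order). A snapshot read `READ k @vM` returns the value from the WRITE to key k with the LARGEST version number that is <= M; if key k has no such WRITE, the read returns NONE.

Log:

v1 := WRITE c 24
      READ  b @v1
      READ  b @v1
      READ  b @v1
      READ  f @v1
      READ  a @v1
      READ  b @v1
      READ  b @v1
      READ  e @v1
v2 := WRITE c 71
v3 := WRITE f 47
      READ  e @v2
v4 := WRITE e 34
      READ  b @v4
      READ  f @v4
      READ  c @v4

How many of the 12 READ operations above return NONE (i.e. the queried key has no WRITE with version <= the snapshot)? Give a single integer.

v1: WRITE c=24  (c history now [(1, 24)])
READ b @v1: history=[] -> no version <= 1 -> NONE
READ b @v1: history=[] -> no version <= 1 -> NONE
READ b @v1: history=[] -> no version <= 1 -> NONE
READ f @v1: history=[] -> no version <= 1 -> NONE
READ a @v1: history=[] -> no version <= 1 -> NONE
READ b @v1: history=[] -> no version <= 1 -> NONE
READ b @v1: history=[] -> no version <= 1 -> NONE
READ e @v1: history=[] -> no version <= 1 -> NONE
v2: WRITE c=71  (c history now [(1, 24), (2, 71)])
v3: WRITE f=47  (f history now [(3, 47)])
READ e @v2: history=[] -> no version <= 2 -> NONE
v4: WRITE e=34  (e history now [(4, 34)])
READ b @v4: history=[] -> no version <= 4 -> NONE
READ f @v4: history=[(3, 47)] -> pick v3 -> 47
READ c @v4: history=[(1, 24), (2, 71)] -> pick v2 -> 71
Read results in order: ['NONE', 'NONE', 'NONE', 'NONE', 'NONE', 'NONE', 'NONE', 'NONE', 'NONE', 'NONE', '47', '71']
NONE count = 10

Answer: 10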